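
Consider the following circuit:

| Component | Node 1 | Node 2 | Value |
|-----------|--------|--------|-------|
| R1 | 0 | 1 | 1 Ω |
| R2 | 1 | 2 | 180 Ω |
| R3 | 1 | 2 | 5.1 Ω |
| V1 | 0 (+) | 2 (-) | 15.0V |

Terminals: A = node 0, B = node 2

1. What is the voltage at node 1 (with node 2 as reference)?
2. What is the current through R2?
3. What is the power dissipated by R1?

Nodal analysis, taking node 2 as the 0 V reference.
Source V1 fixes V_0 = 15 V.
KCL at each unknown node (sum of currents leaving = 0; resistances in Ω):
  Node 1: (V_1 - 15)/1 + (V_1 - 0)/180 + (V_1 - 0)/5.1 = 0
Collecting terms: 1.202 × V_1 = 15  =>  V_1 = 12.48 V
Part 1:
  Read off the nodal solution: V_1 = 12.48 V
Part 2:
  I_R2 = (V_1 - V_2)/R2 = (12.48 - 0)/180 = 0.06935 A
  Magnitude: I_R2 = 0.06935 A
Part 3:
  I_R1 = (V_0 - V_1)/R1 = (15 - 12.48)/1 = 2.517 A
  P_R1 = I_R1² × R1 = (2.517)² × 1 = 6.335 W

Final answers:
1. V_1 = 12.48 V
2. I_R2 = 0.06935 A
3. P_R1 = 6.335 W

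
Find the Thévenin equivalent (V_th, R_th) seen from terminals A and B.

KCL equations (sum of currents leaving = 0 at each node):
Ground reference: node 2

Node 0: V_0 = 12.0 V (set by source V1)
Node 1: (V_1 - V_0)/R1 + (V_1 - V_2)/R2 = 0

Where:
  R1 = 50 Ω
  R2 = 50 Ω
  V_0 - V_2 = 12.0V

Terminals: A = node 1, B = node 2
Step 1 — V_th is the open-circuit voltage V_A - V_B (nothing connected across the terminals).
Nodal analysis, taking node 2 as the 0 V reference.
Source V1 fixes V_0 = 12 V.
KCL at each unknown node (sum of currents leaving = 0; resistances in Ω):
  Node 1: (V_1 - 12)/50 + (V_1 - 0)/50 = 0
Collecting terms: 0.04 × V_1 = 0.24  =>  V_1 = 6 V
V_th = V_1 - V_2 = 6 - 0 = 6 V
Step 2 — R_th: zero the source — replace V1 by a short circuit (node 2 merges into node 0) — and find the resistance seen between A (node 1) and B (node 0).
Reduce the network between node 1 (A) and node 0 (B) by series/parallel combination:
  Rp1 = R1 ‖ R2 (parallel, both between nodes 0 and 1) = 1/(1/50 + 1/50) = 25 Ω
R_th = 25 Ω

Final answer: V_th = 6 V, R_th = 25 Ω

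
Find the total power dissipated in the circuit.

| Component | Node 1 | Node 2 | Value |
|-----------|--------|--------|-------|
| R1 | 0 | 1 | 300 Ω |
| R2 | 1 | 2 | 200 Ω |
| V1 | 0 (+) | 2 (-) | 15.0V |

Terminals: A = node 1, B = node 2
Nodal analysis, taking node 2 as the 0 V reference.
Source V1 fixes V_0 = 15 V.
KCL at each unknown node (sum of currents leaving = 0; resistances in Ω):
  Node 1: (V_1 - 15)/300 + (V_1 - 0)/200 = 0
Collecting terms: 0.008333 × V_1 = 0.05  =>  V_1 = 6 V
Power in each resistor, P = (ΔV)²/R:
  P_R1 = (15 - 6)²/300 = 0.27 W
  P_R2 = (6 - 0)²/200 = 0.18 W
P_total = P_R1 + P_R2 = 0.45 W

Final answer: 0.45 W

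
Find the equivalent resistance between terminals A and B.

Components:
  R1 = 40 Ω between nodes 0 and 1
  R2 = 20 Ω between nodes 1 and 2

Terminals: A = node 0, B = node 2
Reduce the network between node 0 (A) and node 2 (B) by series/parallel combination:
  Rs1 = R1 + R2 (series, joined only at node 1) = 40 + 20 = 60 Ω
R_eq = 60 Ω

Final answer: 60 Ω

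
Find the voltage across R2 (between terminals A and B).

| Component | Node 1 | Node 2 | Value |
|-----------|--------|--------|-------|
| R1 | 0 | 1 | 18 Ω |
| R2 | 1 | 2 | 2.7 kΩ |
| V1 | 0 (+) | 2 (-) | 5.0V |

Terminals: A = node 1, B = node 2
R1 and R2 are in series across V1 (node 0 → node 1 → node 2), and the output A–B is taken across R2, so this is a voltage divider.
Series current: I = V1/(R1 + R2) = 5/(18 + 2700) = 5/2718 = 0.00184 A
V_R2 = I × R2 = V1 × R2/(R1 + R2) = 5 × 2700/2718 = 4.967 V

Final answer: 4.967 V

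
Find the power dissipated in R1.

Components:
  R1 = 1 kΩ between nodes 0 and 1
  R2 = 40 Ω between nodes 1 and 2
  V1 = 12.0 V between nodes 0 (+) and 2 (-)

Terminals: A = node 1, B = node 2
Nodal analysis, taking node 2 as the 0 V reference.
Source V1 fixes V_0 = 12 V.
KCL at each unknown node (sum of currents leaving = 0; resistances in Ω):
  Node 1: (V_1 - 12)/1000 + (V_1 - 0)/40 = 0
Collecting terms: 0.026 × V_1 = 0.012  =>  V_1 = 0.4615 V
I_R1 = (V_0 - V_1)/R1 = (12 - 0.4615)/1000 = 0.01154 A
P_R1 = I_R1² × R1 = (0.01154)² × 1000 = 0.1331 W

Final answer: 0.1331 W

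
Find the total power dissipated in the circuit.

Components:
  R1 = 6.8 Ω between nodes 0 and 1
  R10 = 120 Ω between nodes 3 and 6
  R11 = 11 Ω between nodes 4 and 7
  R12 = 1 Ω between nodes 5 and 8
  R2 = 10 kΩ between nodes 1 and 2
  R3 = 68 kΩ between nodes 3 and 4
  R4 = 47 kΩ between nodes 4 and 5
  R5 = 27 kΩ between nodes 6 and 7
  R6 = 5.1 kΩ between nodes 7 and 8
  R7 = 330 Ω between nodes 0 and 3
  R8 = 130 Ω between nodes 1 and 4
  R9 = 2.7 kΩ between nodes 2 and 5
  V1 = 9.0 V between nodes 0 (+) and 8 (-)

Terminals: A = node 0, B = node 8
Nodal analysis, taking node 8 as the 0 V reference.
Source V1 fixes V_0 = 9 V.
KCL at each unknown node (sum of currents leaving = 0; resistances in Ω):
  Node 1: (V_1 - 9)/6.8 + (V_1 - V_2)/10000 + (V_1 - V_4)/130 = 0
  Node 2: (V_2 - V_1)/10000 + (V_2 - V_5)/2700 = 0
  Node 3: (V_3 - V_4)/68000 + (V_3 - 9)/330 + (V_3 - V_6)/120 = 0
  Node 4: (V_4 - V_3)/68000 + (V_4 - V_5)/47000 + (V_4 - V_1)/130 + (V_4 - V_7)/11 = 0
  Node 5: (V_5 - V_4)/47000 + (V_5 - V_2)/2700 + (V_5 - 0)/1 = 0
  Node 6: (V_6 - V_7)/27000 + (V_6 - V_3)/120 = 0
  Node 7: (V_7 - V_6)/27000 + (V_7 - 0)/5100 + (V_7 - V_4)/11 = 0
Collecting terms (coefficients in siemens):
  0.1549·V_1 - 0.0001·V_2 - 0.007692·V_4 = 1.324
  0.0004704·V_2 - 0.0001·V_1 - 0.0003704·V_5 = 0
  0.01138·V_3 - 0.00001471·V_4 - 0.008333·V_6 = 0.02727
  0.09864·V_4 - 0.007692·V_1 - 0.00001471·V_3 - 0.00002128·V_5 - 0.09091·V_7 = 0
  1·V_5 - 0.0003704·V_2 - 0.00002128·V_4 = 0
  0.00837·V_6 - 0.008333·V_3 - 0.00003704·V_7 = 0
  0.09114·V_7 - 0.09091·V_4 - 0.00003704·V_6 = 0
Solving these 7 simultaneous equations (Gaussian elimination) gives:
  V_1 = 8.982 V, V_2 = 1.91 V, V_3 = 8.995 V, V_4 = 8.738 V
  V_5 = 0.0008931 V, V_6 = 8.994 V, V_7 = 8.719 V
Power in each resistor, P = (ΔV)²/R:
  P_R1 = (9 - 8.982)²/6.8 = 0.00004557 W
  P_R2 = (8.982 - 1.91)²/10000 = 0.005001 W
  P_R3 = (8.995 - 8.738)²/68000 = 0.0000009758 W
  P_R4 = (8.738 - 0.0008931)²/47000 = 0.001624 W
  P_R5 = (8.994 - 8.719)²/27000 = 0.000002802 W
  P_R6 = (8.719 - 0)²/5100 = 0.01491 W
  P_R7 = (9 - 8.995)²/330 = 0.00000006446 W
  P_R8 = (8.982 - 8.738)²/130 = 0.0004602 W
  P_R9 = (1.91 - 0.0008931)²/2700 = 0.00135 W
  P_R10 = (8.995 - 8.994)²/120 = 0.00000001245 W
  P_R11 = (8.738 - 8.719)²/11 = 0.00003177 W
  P_R12 = (0.0008931 - 0)²/1 = 0.0000007976 W
P_total = P_R1 + P_R2 + P_R3 + P_R4 + P_R5 + P_R6 + P_R7 + P_R8 + P_R9 + P_R10 + P_R11 + P_R12 = 0.02342 W

Final answer: 0.02342 W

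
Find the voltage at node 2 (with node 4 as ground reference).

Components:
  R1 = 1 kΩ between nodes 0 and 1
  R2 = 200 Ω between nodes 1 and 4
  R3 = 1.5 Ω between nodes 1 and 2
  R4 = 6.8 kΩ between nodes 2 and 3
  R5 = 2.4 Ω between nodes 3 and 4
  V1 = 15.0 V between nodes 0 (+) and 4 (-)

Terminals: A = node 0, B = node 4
Nodal analysis, taking node 4 as the 0 V reference.
Source V1 fixes V_0 = 15 V.
KCL at each unknown node (sum of currents leaving = 0; resistances in Ω):
  Node 1: (V_1 - 15)/1000 + (V_1 - 0)/200 + (V_1 - V_2)/1.5 = 0
  Node 2: (V_2 - V_1)/1.5 + (V_2 - V_3)/6800 = 0
  Node 3: (V_3 - V_2)/6800 + (V_3 - 0)/2.4 = 0
Collecting terms (coefficients in siemens):
  0.6727·V_1 - 0.6667·V_2 = 0.015
  0.6668·V_2 - 0.6667·V_1 - 0.0001471·V_3 = 0
  0.4168·V_3 - 0.0001471·V_2 = 0
Solving these 3 simultaneous equations (Gaussian elimination) gives:
  V_1 = 2.44 V, V_2 = 2.44 V, V_3 = 0.0008608 V
The requested potential is V_2 = 2.44 V.

Final answer: V_2 = 2.44 V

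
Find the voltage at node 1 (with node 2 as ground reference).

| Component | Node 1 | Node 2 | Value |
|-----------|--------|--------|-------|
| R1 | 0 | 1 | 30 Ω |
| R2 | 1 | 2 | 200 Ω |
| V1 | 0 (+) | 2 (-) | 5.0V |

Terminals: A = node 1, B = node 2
Nodal analysis, taking node 2 as the 0 V reference.
Source V1 fixes V_0 = 5 V.
KCL at each unknown node (sum of currents leaving = 0; resistances in Ω):
  Node 1: (V_1 - 5)/30 + (V_1 - 0)/200 = 0
Collecting terms: 0.03833 × V_1 = 0.1667  =>  V_1 = 4.348 V
The requested potential is V_1 = 4.348 V.

Final answer: V_1 = 4.348 V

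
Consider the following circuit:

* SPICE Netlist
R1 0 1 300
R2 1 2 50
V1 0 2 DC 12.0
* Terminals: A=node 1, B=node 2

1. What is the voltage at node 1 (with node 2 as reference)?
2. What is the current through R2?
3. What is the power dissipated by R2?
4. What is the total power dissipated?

Nodal analysis, taking node 2 as the 0 V reference.
Source V1 fixes V_0 = 12 V.
KCL at each unknown node (sum of currents leaving = 0; resistances in Ω):
  Node 1: (V_1 - 12)/300 + (V_1 - 0)/50 = 0
Collecting terms: 0.02333 × V_1 = 0.04  =>  V_1 = 1.714 V
Part 1:
  Read off the nodal solution: V_1 = 1.714 V
Part 2:
  I_R2 = (V_1 - V_2)/R2 = (1.714 - 0)/50 = 0.03429 A
  Magnitude: I_R2 = 0.03429 A
Part 3:
  I_R2 = (V_1 - V_2)/R2 = (1.714 - 0)/50 = 0.03429 A
  P_R2 = I_R2² × R2 = (0.03429)² × 50 = 0.05878 W
Part 4:
  Power in each resistor, P = (ΔV)²/R:
    P_R1 = (12 - 1.714)²/300 = 0.3527 W
    P_R2 = (1.714 - 0)²/50 = 0.05878 W
  P_total = P_R1 + P_R2 = 0.4114 W

Final answers:
1. V_1 = 1.714 V
2. I_R2 = 0.03429 A
3. P_R2 = 0.05878 W
4. P_total = 0.4114 W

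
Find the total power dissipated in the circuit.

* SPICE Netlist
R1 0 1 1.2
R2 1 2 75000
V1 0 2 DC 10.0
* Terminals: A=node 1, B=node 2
Nodal analysis, taking node 2 as the 0 V reference.
Source V1 fixes V_0 = 10 V.
KCL at each unknown node (sum of currents leaving = 0; resistances in Ω):
  Node 1: (V_1 - 10)/1.2 + (V_1 - 0)/75000 = 0
Collecting terms: 0.8333 × V_1 = 8.333  =>  V_1 = 10 V
Power in each resistor, P = (ΔV)²/R:
  P_R1 = (10 - 10)²/1.2 = 0.00000002133 W
  P_R2 = (10 - 0)²/75000 = 0.001333 W
P_total = P_R1 + P_R2 = 0.001333 W

Final answer: 0.001333 W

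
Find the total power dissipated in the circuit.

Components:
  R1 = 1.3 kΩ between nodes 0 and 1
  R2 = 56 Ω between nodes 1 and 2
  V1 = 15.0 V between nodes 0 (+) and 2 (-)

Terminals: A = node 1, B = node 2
Nodal analysis, taking node 2 as the 0 V reference.
Source V1 fixes V_0 = 15 V.
KCL at each unknown node (sum of currents leaving = 0; resistances in Ω):
  Node 1: (V_1 - 15)/1300 + (V_1 - 0)/56 = 0
Collecting terms: 0.01863 × V_1 = 0.01154  =>  V_1 = 0.6195 V
Power in each resistor, P = (ΔV)²/R:
  P_R1 = (15 - 0.6195)²/1300 = 0.1591 W
  P_R2 = (0.6195 - 0)²/56 = 0.006853 W
P_total = P_R1 + P_R2 = 0.1659 W

Final answer: 0.1659 W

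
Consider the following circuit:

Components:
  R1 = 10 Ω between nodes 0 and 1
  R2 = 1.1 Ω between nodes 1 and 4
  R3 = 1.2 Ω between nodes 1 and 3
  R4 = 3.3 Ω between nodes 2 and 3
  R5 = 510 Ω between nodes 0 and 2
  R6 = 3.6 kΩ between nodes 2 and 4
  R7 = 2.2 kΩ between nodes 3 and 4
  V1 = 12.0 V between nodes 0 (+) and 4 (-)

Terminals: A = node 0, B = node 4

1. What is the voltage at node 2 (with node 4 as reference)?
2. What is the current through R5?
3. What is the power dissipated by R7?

Nodal analysis, taking node 4 as the 0 V reference.
Source V1 fixes V_0 = 12 V.
KCL at each unknown node (sum of currents leaving = 0; resistances in Ω):
  Node 1: (V_1 - 12)/10 + (V_1 - 0)/1.1 + (V_1 - V_3)/1.2 = 0
  Node 2: (V_2 - V_3)/3.3 + (V_2 - 12)/510 + (V_2 - 0)/3600 = 0
  Node 3: (V_3 - V_1)/1.2 + (V_3 - V_2)/3.3 + (V_3 - 0)/2200 = 0
Collecting terms (coefficients in siemens):
  1.842·V_1 - 0.8333·V_3 = 1.2
  0.3053·V_2 - 0.303·V_3 = 0.02353
  1.137·V_3 - 0.8333·V_1 - 0.303·V_2 = 0
Solving these 3 simultaneous equations (Gaussian elimination) gives:
  V_1 = 1.209 V, V_2 = 1.301 V, V_3 = 1.233 V
Part 1:
  Read off the nodal solution: V_2 = 1.301 V
Part 2:
  I_R5 = (V_0 - V_2)/R5 = (12 - 1.301)/510 = 0.02098 A
  Magnitude: I_R5 = 0.02098 A
Part 3:
  I_R7 = (V_3 - V_4)/R7 = (1.233 - 0)/2200 = 0.0005605 A
  P_R7 = I_R7² × R7 = (0.0005605)² × 2200 = 0.0006912 W

Final answers:
1. V_2 = 1.301 V
2. I_R5 = 0.02098 A
3. P_R7 = 0.0006912 W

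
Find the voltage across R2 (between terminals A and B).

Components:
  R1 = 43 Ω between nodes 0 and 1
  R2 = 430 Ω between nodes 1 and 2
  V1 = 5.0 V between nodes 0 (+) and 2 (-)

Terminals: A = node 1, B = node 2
R1 and R2 are in series across V1 (node 0 → node 1 → node 2), and the output A–B is taken across R2, so this is a voltage divider.
Series current: I = V1/(R1 + R2) = 5/(43 + 430) = 5/473 = 0.01057 A
V_R2 = I × R2 = V1 × R2/(R1 + R2) = 5 × 430/473 = 4.545 V

Final answer: 4.545 V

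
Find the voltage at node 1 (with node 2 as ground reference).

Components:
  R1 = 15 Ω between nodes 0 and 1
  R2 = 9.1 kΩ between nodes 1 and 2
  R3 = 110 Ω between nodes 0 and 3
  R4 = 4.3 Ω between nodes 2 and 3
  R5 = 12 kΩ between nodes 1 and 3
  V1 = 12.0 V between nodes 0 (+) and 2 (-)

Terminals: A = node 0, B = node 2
Nodal analysis, taking node 2 as the 0 V reference.
Source V1 fixes V_0 = 12 V.
KCL at each unknown node (sum of currents leaving = 0; resistances in Ω):
  Node 1: (V_1 - 12)/15 + (V_1 - 0)/9100 + (V_1 - V_3)/12000 = 0
  Node 3: (V_3 - 12)/110 + (V_3 - 0)/4.3 + (V_3 - V_1)/12000 = 0
Collecting terms (coefficients in siemens):
  0.06686·V_1 - 0.00008333·V_3 = 0.8
  0.2417·V_3 - 0.00008333·V_1 = 0.1091
Determinant D = (0.06686)(0.2417) - (-0.00008333)(-0.00008333) = 0.01616
V_1 = [(0.8)(0.2417) - (-0.00008333)(0.1091)]/D = 11.97 V
V_3 = [(0.06686)(0.1091) - (0.8)(-0.00008333)]/D = 0.4554 V
The requested potential is V_1 = 11.97 V.

Final answer: V_1 = 11.97 V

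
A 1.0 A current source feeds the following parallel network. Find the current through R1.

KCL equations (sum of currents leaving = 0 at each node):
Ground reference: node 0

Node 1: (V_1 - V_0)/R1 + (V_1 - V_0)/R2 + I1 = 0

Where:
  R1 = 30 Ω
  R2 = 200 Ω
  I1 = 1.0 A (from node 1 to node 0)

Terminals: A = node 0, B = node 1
All resistors sit directly between nodes 0 and 1, so they are in parallel and share one voltage V; the full source current 1 A splits among them.
1/R_par = 1/30 + 1/200 = 0.03833 S  =>  R_par = 26.09 Ω
V = I × R_par = 1 × 26.09 = 26.09 V
I_R1 = V/R1 = 26.09/30 = 0.8696 A

Final answer: 0.8696 A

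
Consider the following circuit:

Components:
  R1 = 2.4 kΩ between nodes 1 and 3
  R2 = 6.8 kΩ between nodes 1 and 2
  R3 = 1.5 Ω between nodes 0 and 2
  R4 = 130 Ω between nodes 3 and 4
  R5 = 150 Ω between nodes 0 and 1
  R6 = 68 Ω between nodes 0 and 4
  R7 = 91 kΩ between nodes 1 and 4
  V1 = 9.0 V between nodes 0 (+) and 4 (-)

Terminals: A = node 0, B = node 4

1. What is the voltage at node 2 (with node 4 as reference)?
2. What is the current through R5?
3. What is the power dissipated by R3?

Nodal analysis, taking node 4 as the 0 V reference.
Source V1 fixes V_0 = 9 V.
KCL at each unknown node (sum of currents leaving = 0; resistances in Ω):
  Node 1: (V_1 - V_3)/2400 + (V_1 - V_2)/6800 + (V_1 - 9)/150 + (V_1 - 0)/91000 = 0
  Node 2: (V_2 - V_1)/6800 + (V_2 - 9)/1.5 = 0
  Node 3: (V_3 - V_1)/2400 + (V_3 - 0)/130 = 0
Collecting terms (coefficients in siemens):
  0.007241·V_1 - 0.0001471·V_2 - 0.0004167·V_3 = 0.06
  0.6668·V_2 - 0.0001471·V_1 = 6
  0.008109·V_3 - 0.0004167·V_1 = 0
Solving these 3 simultaneous equations (Gaussian elimination) gives:
  V_1 = 8.494 V, V_2 = 9 V, V_3 = 0.4364 V
Part 1:
  Read off the nodal solution: V_2 = 9 V
Part 2:
  I_R5 = (V_0 - V_1)/R5 = (9 - 8.494)/150 = 0.003376 A
  Magnitude: I_R5 = 0.003376 A
Part 3:
  I_R3 = (V_0 - V_2)/R3 = (9 - 9)/1.5 = 0.00007445 A
  P_R3 = I_R3² × R3 = (0.00007445)² × 1.5 = 0.000000008315 W

Final answers:
1. V_2 = 9 V
2. I_R5 = 0.003376 A
3. P_R3 = 8.315e-09 W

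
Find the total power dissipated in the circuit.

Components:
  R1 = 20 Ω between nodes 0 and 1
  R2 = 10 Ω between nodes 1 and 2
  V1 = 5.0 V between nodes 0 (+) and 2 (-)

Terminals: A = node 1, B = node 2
Nodal analysis, taking node 2 as the 0 V reference.
Source V1 fixes V_0 = 5 V.
KCL at each unknown node (sum of currents leaving = 0; resistances in Ω):
  Node 1: (V_1 - 5)/20 + (V_1 - 0)/10 = 0
Collecting terms: 0.15 × V_1 = 0.25  =>  V_1 = 1.667 V
Power in each resistor, P = (ΔV)²/R:
  P_R1 = (5 - 1.667)²/20 = 0.5556 W
  P_R2 = (1.667 - 0)²/10 = 0.2778 W
P_total = P_R1 + P_R2 = 0.8333 W

Final answer: 0.8333 W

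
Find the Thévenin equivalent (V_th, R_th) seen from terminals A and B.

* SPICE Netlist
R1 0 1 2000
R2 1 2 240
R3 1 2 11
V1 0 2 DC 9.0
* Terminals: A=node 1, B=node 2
Step 1 — V_th is the open-circuit voltage V_A - V_B (nothing connected across the terminals).
Nodal analysis, taking node 2 as the 0 V reference.
Source V1 fixes V_0 = 9 V.
KCL at each unknown node (sum of currents leaving = 0; resistances in Ω):
  Node 1: (V_1 - 9)/2000 + (V_1 - 0)/240 + (V_1 - 0)/11 = 0
Collecting terms: 0.09558 × V_1 = 0.0045  =>  V_1 = 0.04708 V
V_th = V_1 - V_2 = 0.04708 - 0 = 0.04708 V
Step 2 — R_th: zero the source — replace V1 by a short circuit (node 2 merges into node 0) — and find the resistance seen between A (node 1) and B (node 0).
Reduce the network between node 1 (A) and node 0 (B) by series/parallel combination:
  Rp1 = R1 ‖ R2 ‖ R3 (parallel, all between nodes 0 and 1) = 1/(1/2000 + 1/240 + 1/11) = 10.46 Ω
R_th = 10.46 Ω

Final answer: V_th = 0.04708 V, R_th = 10.46 Ω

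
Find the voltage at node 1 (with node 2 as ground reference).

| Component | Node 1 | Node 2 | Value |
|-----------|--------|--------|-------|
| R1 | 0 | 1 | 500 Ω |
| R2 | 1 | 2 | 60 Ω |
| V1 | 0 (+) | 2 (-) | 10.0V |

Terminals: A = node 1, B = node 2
Nodal analysis, taking node 2 as the 0 V reference.
Source V1 fixes V_0 = 10 V.
KCL at each unknown node (sum of currents leaving = 0; resistances in Ω):
  Node 1: (V_1 - 10)/500 + (V_1 - 0)/60 = 0
Collecting terms: 0.01867 × V_1 = 0.02  =>  V_1 = 1.071 V
The requested potential is V_1 = 1.071 V.

Final answer: V_1 = 1.071 V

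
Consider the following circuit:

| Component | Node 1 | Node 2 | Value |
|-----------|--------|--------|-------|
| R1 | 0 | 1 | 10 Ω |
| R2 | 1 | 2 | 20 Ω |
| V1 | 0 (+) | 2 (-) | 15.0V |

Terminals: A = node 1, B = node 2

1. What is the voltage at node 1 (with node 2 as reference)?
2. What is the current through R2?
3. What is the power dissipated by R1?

Nodal analysis, taking node 2 as the 0 V reference.
Source V1 fixes V_0 = 15 V.
KCL at each unknown node (sum of currents leaving = 0; resistances in Ω):
  Node 1: (V_1 - 15)/10 + (V_1 - 0)/20 = 0
Collecting terms: 0.15 × V_1 = 1.5  =>  V_1 = 10 V
Part 1:
  Read off the nodal solution: V_1 = 10 V
Part 2:
  I_R2 = (V_1 - V_2)/R2 = (10 - 0)/20 = 0.5 A
  Magnitude: I_R2 = 0.5 A
Part 3:
  I_R1 = (V_0 - V_1)/R1 = (15 - 10)/10 = 0.5 A
  P_R1 = I_R1² × R1 = (0.5)² × 10 = 2.5 W

Final answers:
1. V_1 = 10 V
2. I_R2 = 0.5 A
3. P_R1 = 2.5 W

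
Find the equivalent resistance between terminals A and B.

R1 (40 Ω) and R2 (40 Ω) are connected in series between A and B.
Reduce the network between node 0 (A) and node 2 (B) by series/parallel combination:
  Rs1 = R1 + R2 (series, joined only at node 1) = 40 + 40 = 80 Ω
R_eq = 80 Ω

Final answer: 80 Ω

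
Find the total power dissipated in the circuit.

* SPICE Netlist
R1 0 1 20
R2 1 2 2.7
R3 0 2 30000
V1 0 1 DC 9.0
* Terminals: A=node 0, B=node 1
Nodal analysis, taking node 1 as the 0 V reference.
Source V1 fixes V_0 = 9 V.
KCL at each unknown node (sum of currents leaving = 0; resistances in Ω):
  Node 2: (V_2 - 0)/2.7 + (V_2 - 9)/30000 = 0
Collecting terms: 0.3704 × V_2 = 0.0003  =>  V_2 = 0.0008099 V
Power in each resistor, P = (ΔV)²/R:
  P_R1 = (9 - 0)²/20 = 4.05 W
  P_R2 = (0 - 0.0008099)²/2.7 = 0.000000243 W
  P_R3 = (9 - 0.0008099)²/30000 = 0.0027 W
P_total = P_R1 + P_R2 + P_R3 = 4.053 W

Final answer: 4.053 W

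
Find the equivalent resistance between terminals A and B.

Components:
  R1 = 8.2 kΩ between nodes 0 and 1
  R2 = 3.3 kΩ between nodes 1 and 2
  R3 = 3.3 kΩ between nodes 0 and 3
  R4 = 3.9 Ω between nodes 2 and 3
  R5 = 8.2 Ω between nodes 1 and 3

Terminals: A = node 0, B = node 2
The network is not a plain series/parallel combination. Inject a 1 A test current into terminal A (node 0) and return it from terminal B (node 2); then R_eq = V_A / (1 A).
Nodal analysis, taking node 2 as the 0 V reference.
Current source I_test pushes 1 A into node 0 and draws it out of node 2.
KCL at each unknown node (sum of currents leaving = 0; resistances in Ω):
  Node 0: (V_0 - V_1)/8200 + (V_0 - V_3)/3300 - 1 = 0
  Node 1: (V_1 - V_0)/8200 + (V_1 - 0)/3300 + (V_1 - V_3)/8.2 = 0
  Node 3: (V_3 - V_0)/3300 + (V_3 - V_1)/8.2 + (V_3 - 0)/3.9 = 0
Collecting terms (coefficients in siemens):
  0.000425·V_0 - 0.000122·V_1 - 0.000303·V_3 = 1
  0.1224·V_1 - 0.000122·V_0 - 0.122·V_3 = 0
  0.3787·V_3 - 0.000303·V_0 - 0.122·V_1 = 0
Solving these 3 simultaneous equations (Gaussian elimination) gives:
  V_0 = 2358 V, V_1 = 6.229 V, V_3 = 3.893 V
R_eq = V_0 / 1 A = 2358 Ω = 2.358 kΩ

Final answer: 2.358 kΩ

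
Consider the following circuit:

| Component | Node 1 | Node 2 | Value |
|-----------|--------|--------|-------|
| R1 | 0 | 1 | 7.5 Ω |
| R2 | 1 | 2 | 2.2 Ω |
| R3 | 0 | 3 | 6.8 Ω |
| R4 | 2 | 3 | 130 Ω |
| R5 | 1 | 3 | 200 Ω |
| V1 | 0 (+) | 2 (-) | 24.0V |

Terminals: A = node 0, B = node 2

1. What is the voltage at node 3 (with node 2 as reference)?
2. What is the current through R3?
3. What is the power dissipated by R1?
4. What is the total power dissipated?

Nodal analysis, taking node 2 as the 0 V reference.
Source V1 fixes V_0 = 24 V.
KCL at each unknown node (sum of currents leaving = 0; resistances in Ω):
  Node 1: (V_1 - 24)/7.5 + (V_1 - 0)/2.2 + (V_1 - V_3)/200 = 0
  Node 3: (V_3 - 24)/6.8 + (V_3 - 0)/130 + (V_3 - V_1)/200 = 0
Collecting terms (coefficients in siemens):
  0.5929·V_1 - 0.005·V_3 = 3.2
  0.1598·V_3 - 0.005·V_1 = 3.529
Determinant D = (0.5929)(0.1598) - (-0.005)(-0.005) = 0.09469
V_1 = [(3.2)(0.1598) - (-0.005)(3.529)]/D = 5.585 V
V_3 = [(0.5929)(3.529) - (3.2)(-0.005)]/D = 22.27 V
Part 1:
  Read off the nodal solution: V_3 = 22.27 V
Part 2:
  I_R3 = (V_0 - V_3)/R3 = (24 - 22.27)/6.8 = 0.2547 A
  Magnitude: I_R3 = 0.2547 A
Part 3:
  I_R1 = (V_0 - V_1)/R1 = (24 - 5.585)/7.5 = 2.455 A
  P_R1 = I_R1² × R1 = (2.455)² × 7.5 = 45.21 W
Part 4:
  Power in each resistor, P = (ΔV)²/R:
    P_R1 = (24 - 5.585)²/7.5 = 45.21 W
    P_R2 = (5.585 - 0)²/2.2 = 14.18 W
    P_R3 = (24 - 22.27)²/6.8 = 0.4412 W
    P_R4 = (0 - 22.27)²/130 = 3.814 W
    P_R5 = (5.585 - 22.27)²/200 = 1.392 W
  P_total = P_R1 + P_R2 + P_R3 + P_R4 + P_R5 = 65.04 W

Final answers:
1. V_3 = 22.27 V
2. I_R3 = 0.2547 A
3. P_R1 = 45.21 W
4. P_total = 65.04 W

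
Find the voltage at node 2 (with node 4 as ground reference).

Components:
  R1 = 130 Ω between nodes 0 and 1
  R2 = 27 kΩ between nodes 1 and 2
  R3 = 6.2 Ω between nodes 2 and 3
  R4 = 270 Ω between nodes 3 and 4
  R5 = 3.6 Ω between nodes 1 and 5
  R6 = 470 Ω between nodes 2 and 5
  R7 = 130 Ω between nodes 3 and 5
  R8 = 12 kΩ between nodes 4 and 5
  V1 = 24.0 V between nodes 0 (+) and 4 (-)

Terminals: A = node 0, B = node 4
Nodal analysis, taking node 4 as the 0 V reference.
Source V1 fixes V_0 = 24 V.
KCL at each unknown node (sum of currents leaving = 0; resistances in Ω):
  Node 1: (V_1 - 24)/130 + (V_1 - V_2)/27000 + (V_1 - V_5)/3.6 = 0
  Node 2: (V_2 - V_1)/27000 + (V_2 - V_3)/6.2 + (V_2 - V_5)/470 = 0
  Node 3: (V_3 - V_2)/6.2 + (V_3 - 0)/270 + (V_3 - V_5)/130 = 0
  Node 5: (V_5 - V_1)/3.6 + (V_5 - V_2)/470 + (V_5 - V_3)/130 + (V_5 - 0)/12000 = 0
Collecting terms (coefficients in siemens):
  0.2855·V_1 - 0.00003704·V_2 - 0.2778·V_5 = 0.1846
  0.1635·V_2 - 0.00003704·V_1 - 0.1613·V_3 - 0.002128·V_5 = 0
  0.1727·V_3 - 0.1613·V_2 - 0.007692·V_5 = 0
  0.2877·V_5 - 0.2778·V_1 - 0.002128·V_2 - 0.007692·V_3 = 0
Solving these 4 simultaneous equations (Gaussian elimination) gives:
  V_1 = 17.69 V, V_2 = 12.78 V, V_3 = 12.72 V, V_5 = 17.51 V
The requested potential is V_2 = 12.78 V.

Final answer: V_2 = 12.78 V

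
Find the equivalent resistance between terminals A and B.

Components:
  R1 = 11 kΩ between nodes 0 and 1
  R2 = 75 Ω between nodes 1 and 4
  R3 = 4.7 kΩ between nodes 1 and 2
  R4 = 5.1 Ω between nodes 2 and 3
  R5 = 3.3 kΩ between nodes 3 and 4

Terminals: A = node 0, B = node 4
Reduce the network between node 0 (A) and node 4 (B) by series/parallel combination:
  Rs1 = R3 + R4 (series, joined only at node 2) = 4700 + 5.1 = 4705 Ω
  Rs2 = R5 + Rs1 (series, joined only at node 3) = 3300 + 4705 = 8005 Ω
  Rp1 = R2 ‖ Rs2 (parallel, both between nodes 1 and 4) = 1/(1/75 + 1/8005) = 74.3 Ω
  Rs3 = R1 + Rp1 (series, joined only at node 1) = 11000 + 74.3 = 11070 Ω
R_eq = 11.07 kΩ

Final answer: 11.07 kΩ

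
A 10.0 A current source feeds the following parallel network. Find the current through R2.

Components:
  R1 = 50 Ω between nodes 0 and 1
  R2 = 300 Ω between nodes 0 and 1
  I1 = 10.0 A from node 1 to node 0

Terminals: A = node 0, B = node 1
All resistors sit directly between nodes 0 and 1, so they are in parallel and share one voltage V; the full source current 10 A splits among them.
1/R_par = 1/50 + 1/300 = 0.02333 S  =>  R_par = 42.86 Ω
V = I × R_par = 10 × 42.86 = 428.6 V
I_R2 = V/R2 = 428.6/300 = 1.429 A

Final answer: 1.429 A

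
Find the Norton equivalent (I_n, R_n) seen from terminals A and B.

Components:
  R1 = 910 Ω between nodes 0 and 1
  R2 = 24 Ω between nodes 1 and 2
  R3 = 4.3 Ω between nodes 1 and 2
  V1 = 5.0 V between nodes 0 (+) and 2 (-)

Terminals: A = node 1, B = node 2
Find the Thévenin equivalent first; then I_n = V_th/R_th and R_n = R_th.
Step 1 — V_th is the open-circuit voltage V_A - V_B (nothing connected across the terminals).
Nodal analysis, taking node 2 as the 0 V reference.
Source V1 fixes V_0 = 5 V.
KCL at each unknown node (sum of currents leaving = 0; resistances in Ω):
  Node 1: (V_1 - 5)/910 + (V_1 - 0)/24 + (V_1 - 0)/4.3 = 0
Collecting terms: 0.2753 × V_1 = 0.005495  =>  V_1 = 0.01996 V
V_th = V_1 - V_2 = 0.01996 - 0 = 0.01996 V
Step 2 — R_th: zero the source — replace V1 by a short circuit (node 2 merges into node 0) — and find the resistance seen between A (node 1) and B (node 0).
Reduce the network between node 1 (A) and node 0 (B) by series/parallel combination:
  Rp1 = R1 ‖ R2 ‖ R3 (parallel, all between nodes 0 and 1) = 1/(1/910 + 1/24 + 1/4.3) = 3.632 Ω
R_th = 3.632 Ω
I_n = V_th/R_th = 0.01996/3.632 = 0.005495 A, and R_n = R_th = 3.632 Ω

Final answer: I_n = 0.005495 A, R_n = 3.632 Ω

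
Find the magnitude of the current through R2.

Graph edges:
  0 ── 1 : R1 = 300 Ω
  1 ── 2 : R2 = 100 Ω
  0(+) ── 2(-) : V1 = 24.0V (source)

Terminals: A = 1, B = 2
Nodal analysis, taking node 2 as the 0 V reference.
Source V1 fixes V_0 = 24 V.
KCL at each unknown node (sum of currents leaving = 0; resistances in Ω):
  Node 1: (V_1 - 24)/300 + (V_1 - 0)/100 = 0
Collecting terms: 0.01333 × V_1 = 0.08  =>  V_1 = 6 V
I_R2 = (V_1 - V_2)/R2 = (6 - 0)/100 = 0.06 A
|I_R2| = 0.06 A

Final answer: |I_R2| = 0.06 A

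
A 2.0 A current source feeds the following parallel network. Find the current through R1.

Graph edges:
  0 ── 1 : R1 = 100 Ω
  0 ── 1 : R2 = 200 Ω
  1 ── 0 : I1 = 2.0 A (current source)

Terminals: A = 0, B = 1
All resistors sit directly between nodes 0 and 1, so they are in parallel and share one voltage V; the full source current 2 A splits among them.
1/R_par = 1/100 + 1/200 = 0.015 S  =>  R_par = 66.67 Ω
V = I × R_par = 2 × 66.67 = 133.3 V
I_R1 = V/R1 = 133.3/100 = 1.333 A

Final answer: 1.333 A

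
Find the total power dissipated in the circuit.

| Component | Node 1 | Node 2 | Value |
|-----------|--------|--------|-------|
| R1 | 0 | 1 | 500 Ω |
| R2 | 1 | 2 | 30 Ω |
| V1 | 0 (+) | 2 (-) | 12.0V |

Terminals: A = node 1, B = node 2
Nodal analysis, taking node 2 as the 0 V reference.
Source V1 fixes V_0 = 12 V.
KCL at each unknown node (sum of currents leaving = 0; resistances in Ω):
  Node 1: (V_1 - 12)/500 + (V_1 - 0)/30 = 0
Collecting terms: 0.03533 × V_1 = 0.024  =>  V_1 = 0.6792 V
Power in each resistor, P = (ΔV)²/R:
  P_R1 = (12 - 0.6792)²/500 = 0.2563 W
  P_R2 = (0.6792 - 0)²/30 = 0.01538 W
P_total = P_R1 + P_R2 = 0.2717 W

Final answer: 0.2717 W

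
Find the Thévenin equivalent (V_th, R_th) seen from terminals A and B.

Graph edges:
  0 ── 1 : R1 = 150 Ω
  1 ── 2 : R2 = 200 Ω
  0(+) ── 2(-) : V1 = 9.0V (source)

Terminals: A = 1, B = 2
Step 1 — V_th is the open-circuit voltage V_A - V_B (nothing connected across the terminals).
Nodal analysis, taking node 2 as the 0 V reference.
Source V1 fixes V_0 = 9 V.
KCL at each unknown node (sum of currents leaving = 0; resistances in Ω):
  Node 1: (V_1 - 9)/150 + (V_1 - 0)/200 = 0
Collecting terms: 0.01167 × V_1 = 0.06  =>  V_1 = 5.143 V
V_th = V_1 - V_2 = 5.143 - 0 = 5.143 V
Step 2 — R_th: zero the source — replace V1 by a short circuit (node 2 merges into node 0) — and find the resistance seen between A (node 1) and B (node 0).
Reduce the network between node 1 (A) and node 0 (B) by series/parallel combination:
  Rp1 = R1 ‖ R2 (parallel, both between nodes 0 and 1) = 1/(1/150 + 1/200) = 85.71 Ω
R_th = 85.71 Ω

Final answer: V_th = 5.143 V, R_th = 85.71 Ω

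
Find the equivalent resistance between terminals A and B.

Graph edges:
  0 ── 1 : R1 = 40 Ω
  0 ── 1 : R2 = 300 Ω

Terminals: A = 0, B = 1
Reduce the network between node 0 (A) and node 1 (B) by series/parallel combination:
  Rp1 = R1 ‖ R2 (parallel, both between nodes 0 and 1) = 1/(1/40 + 1/300) = 35.29 Ω
R_eq = 35.29 Ω

Final answer: 35.29 Ω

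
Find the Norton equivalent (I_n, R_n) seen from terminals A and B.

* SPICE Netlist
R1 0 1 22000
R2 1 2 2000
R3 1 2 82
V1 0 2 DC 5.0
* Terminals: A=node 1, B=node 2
Find the Thévenin equivalent first; then I_n = V_th/R_th and R_n = R_th.
Step 1 — V_th is the open-circuit voltage V_A - V_B (nothing connected across the terminals).
Nodal analysis, taking node 2 as the 0 V reference.
Source V1 fixes V_0 = 5 V.
KCL at each unknown node (sum of currents leaving = 0; resistances in Ω):
  Node 1: (V_1 - 5)/22000 + (V_1 - 0)/2000 + (V_1 - 0)/82 = 0
Collecting terms: 0.01274 × V_1 = 0.0002273  =>  V_1 = 0.01784 V
V_th = V_1 - V_2 = 0.01784 - 0 = 0.01784 V
Step 2 — R_th: zero the source — replace V1 by a short circuit (node 2 merges into node 0) — and find the resistance seen between A (node 1) and B (node 0).
Reduce the network between node 1 (A) and node 0 (B) by series/parallel combination:
  Rp1 = R1 ‖ R2 ‖ R3 (parallel, all between nodes 0 and 1) = 1/(1/22000 + 1/2000 + 1/82) = 78.49 Ω
R_th = 78.49 Ω
I_n = V_th/R_th = 0.01784/78.49 = 0.0002273 A, and R_n = R_th = 78.49 Ω

Final answer: I_n = 0.0002273 A, R_n = 78.49 Ω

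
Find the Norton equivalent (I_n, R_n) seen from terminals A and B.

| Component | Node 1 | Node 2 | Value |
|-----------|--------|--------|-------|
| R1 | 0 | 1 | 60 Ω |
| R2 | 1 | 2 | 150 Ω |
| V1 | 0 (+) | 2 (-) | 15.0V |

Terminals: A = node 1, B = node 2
Find the Thévenin equivalent first; then I_n = V_th/R_th and R_n = R_th.
Step 1 — V_th is the open-circuit voltage V_A - V_B (nothing connected across the terminals).
Nodal analysis, taking node 2 as the 0 V reference.
Source V1 fixes V_0 = 15 V.
KCL at each unknown node (sum of currents leaving = 0; resistances in Ω):
  Node 1: (V_1 - 15)/60 + (V_1 - 0)/150 = 0
Collecting terms: 0.02333 × V_1 = 0.25  =>  V_1 = 10.71 V
V_th = V_1 - V_2 = 10.71 - 0 = 10.71 V
Step 2 — R_th: zero the source — replace V1 by a short circuit (node 2 merges into node 0) — and find the resistance seen between A (node 1) and B (node 0).
Reduce the network between node 1 (A) and node 0 (B) by series/parallel combination:
  Rp1 = R1 ‖ R2 (parallel, both between nodes 0 and 1) = 1/(1/60 + 1/150) = 42.86 Ω
R_th = 42.86 Ω
I_n = V_th/R_th = 10.71/42.86 = 0.25 A, and R_n = R_th = 42.86 Ω

Final answer: I_n = 0.25 A, R_n = 42.86 Ω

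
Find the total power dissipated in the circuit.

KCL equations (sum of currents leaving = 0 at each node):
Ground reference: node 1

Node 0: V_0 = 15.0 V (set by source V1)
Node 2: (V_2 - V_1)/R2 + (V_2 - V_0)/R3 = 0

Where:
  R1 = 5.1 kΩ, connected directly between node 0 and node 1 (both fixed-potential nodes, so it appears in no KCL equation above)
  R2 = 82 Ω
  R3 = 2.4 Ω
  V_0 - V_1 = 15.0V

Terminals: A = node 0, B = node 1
Nodal analysis, taking node 1 as the 0 V reference.
Source V1 fixes V_0 = 15 V.
KCL at each unknown node (sum of currents leaving = 0; resistances in Ω):
  Node 2: (V_2 - 0)/82 + (V_2 - 15)/2.4 = 0
Collecting terms: 0.4289 × V_2 = 6.25  =>  V_2 = 14.57 V
Power in each resistor, P = (ΔV)²/R:
  P_R1 = (15 - 0)²/5100 = 0.04412 W
  P_R2 = (0 - 14.57)²/82 = 2.59 W
  P_R3 = (15 - 14.57)²/2.4 = 0.07581 W
P_total = P_R1 + P_R2 + P_R3 = 2.71 W

Final answer: 2.71 W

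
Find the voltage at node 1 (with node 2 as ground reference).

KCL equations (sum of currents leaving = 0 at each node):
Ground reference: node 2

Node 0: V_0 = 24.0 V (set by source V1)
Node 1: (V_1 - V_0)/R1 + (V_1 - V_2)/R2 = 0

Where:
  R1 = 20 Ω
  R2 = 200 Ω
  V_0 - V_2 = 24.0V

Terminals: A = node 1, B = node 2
Nodal analysis, taking node 2 as the 0 V reference.
Source V1 fixes V_0 = 24 V.
KCL at each unknown node (sum of currents leaving = 0; resistances in Ω):
  Node 1: (V_1 - 24)/20 + (V_1 - 0)/200 = 0
Collecting terms: 0.055 × V_1 = 1.2  =>  V_1 = 21.82 V
The requested potential is V_1 = 21.82 V.

Final answer: V_1 = 21.82 V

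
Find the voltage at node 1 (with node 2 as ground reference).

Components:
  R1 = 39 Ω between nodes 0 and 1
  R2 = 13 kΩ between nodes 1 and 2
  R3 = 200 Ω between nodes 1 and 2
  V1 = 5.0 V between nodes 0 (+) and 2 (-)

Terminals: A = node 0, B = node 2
Nodal analysis, taking node 2 as the 0 V reference.
Source V1 fixes V_0 = 5 V.
KCL at each unknown node (sum of currents leaving = 0; resistances in Ω):
  Node 1: (V_1 - 5)/39 + (V_1 - 0)/13000 + (V_1 - 0)/200 = 0
Collecting terms: 0.03072 × V_1 = 0.1282  =>  V_1 = 4.174 V
The requested potential is V_1 = 4.174 V.

Final answer: V_1 = 4.174 V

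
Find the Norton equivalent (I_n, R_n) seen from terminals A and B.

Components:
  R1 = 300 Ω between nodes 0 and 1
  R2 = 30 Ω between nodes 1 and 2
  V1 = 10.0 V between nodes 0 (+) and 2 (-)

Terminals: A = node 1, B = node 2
Find the Thévenin equivalent first; then I_n = V_th/R_th and R_n = R_th.
Step 1 — V_th is the open-circuit voltage V_A - V_B (nothing connected across the terminals).
Nodal analysis, taking node 2 as the 0 V reference.
Source V1 fixes V_0 = 10 V.
KCL at each unknown node (sum of currents leaving = 0; resistances in Ω):
  Node 1: (V_1 - 10)/300 + (V_1 - 0)/30 = 0
Collecting terms: 0.03667 × V_1 = 0.03333  =>  V_1 = 0.9091 V
V_th = V_1 - V_2 = 0.9091 - 0 = 0.9091 V
Step 2 — R_th: zero the source — replace V1 by a short circuit (node 2 merges into node 0) — and find the resistance seen between A (node 1) and B (node 0).
Reduce the network between node 1 (A) and node 0 (B) by series/parallel combination:
  Rp1 = R1 ‖ R2 (parallel, both between nodes 0 and 1) = 1/(1/300 + 1/30) = 27.27 Ω
R_th = 27.27 Ω
I_n = V_th/R_th = 0.9091/27.27 = 0.03333 A, and R_n = R_th = 27.27 Ω

Final answer: I_n = 0.03333 A, R_n = 27.27 Ω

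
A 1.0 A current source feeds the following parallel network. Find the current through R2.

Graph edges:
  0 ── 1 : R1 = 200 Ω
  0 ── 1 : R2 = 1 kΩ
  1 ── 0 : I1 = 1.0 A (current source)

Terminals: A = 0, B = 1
All resistors sit directly between nodes 0 and 1, so they are in parallel and share one voltage V; the full source current 1 A splits among them.
1/R_par = 1/200 + 1/1000 = 0.006 S  =>  R_par = 166.7 Ω
V = I × R_par = 1 × 166.7 = 166.7 V
I_R2 = V/R2 = 166.7/1000 = 0.1667 A

Final answer: 0.1667 A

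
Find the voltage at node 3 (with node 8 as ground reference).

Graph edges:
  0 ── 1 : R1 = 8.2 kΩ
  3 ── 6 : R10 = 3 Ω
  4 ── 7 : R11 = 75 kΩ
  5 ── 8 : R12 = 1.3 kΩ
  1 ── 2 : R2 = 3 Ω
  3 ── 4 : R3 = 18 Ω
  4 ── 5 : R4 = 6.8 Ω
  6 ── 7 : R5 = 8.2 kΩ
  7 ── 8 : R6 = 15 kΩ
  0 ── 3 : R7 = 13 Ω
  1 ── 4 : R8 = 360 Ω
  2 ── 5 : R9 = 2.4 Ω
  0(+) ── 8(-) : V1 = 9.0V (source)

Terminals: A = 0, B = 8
Nodal analysis, taking node 8 as the 0 V reference.
Source V1 fixes V_0 = 9 V.
KCL at each unknown node (sum of currents leaving = 0; resistances in Ω):
  Node 1: (V_1 - 9)/8200 + (V_1 - V_2)/3 + (V_1 - V_4)/360 = 0
  Node 2: (V_2 - V_1)/3 + (V_2 - V_5)/2.4 = 0
  Node 3: (V_3 - V_4)/18 + (V_3 - 9)/13 + (V_3 - V_6)/3 = 0
  Node 4: (V_4 - V_3)/18 + (V_4 - V_5)/6.8 + (V_4 - V_1)/360 + (V_4 - V_7)/75000 = 0
  Node 5: (V_5 - V_4)/6.8 + (V_5 - V_2)/2.4 + (V_5 - 0)/1300 = 0
  Node 6: (V_6 - V_7)/8200 + (V_6 - V_3)/3 = 0
  Node 7: (V_7 - V_6)/8200 + (V_7 - 0)/15000 + (V_7 - V_4)/75000 = 0
Collecting terms (coefficients in siemens):
  0.3362·V_1 - 0.3333·V_2 - 0.002778·V_4 = 0.001098
  0.75·V_2 - 0.3333·V_1 - 0.4167·V_5 = 0
  0.4658·V_3 - 0.05556·V_4 - 0.3333·V_6 = 0.6923
  0.2054·V_4 - 0.002778·V_1 - 0.05556·V_3 - 0.1471·V_5 - 0.00001333·V_7 = 0
  0.5645·V_5 - 0.4167·V_2 - 0.1471·V_4 = 0
  0.3335·V_6 - 0.3333·V_3 - 0.000122·V_7 = 0
  0.000202·V_7 - 0.00001333·V_4 - 0.000122·V_6 = 0
Solving these 7 simultaneous equations (Gaussian elimination) gives:
  V_1 = 8.743 V, V_2 = 8.742 V, V_3 = 8.908 V, V_4 = 8.787 V
  V_5 = 8.742 V, V_6 = 8.907 V, V_7 = 5.959 V
The requested potential is V_3 = 8.908 V.

Final answer: V_3 = 8.908 V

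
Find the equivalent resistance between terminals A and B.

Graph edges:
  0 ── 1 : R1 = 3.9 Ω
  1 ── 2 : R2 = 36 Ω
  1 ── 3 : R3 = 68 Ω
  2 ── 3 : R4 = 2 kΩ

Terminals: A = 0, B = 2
Reduce the network between node 0 (A) and node 2 (B) by series/parallel combination:
  Rs1 = R3 + R4 (series, joined only at node 3) = 68 + 2000 = 2068 Ω
  Rp1 = R2 ‖ Rs1 (parallel, both between nodes 1 and 2) = 1/(1/36 + 1/2068) = 35.38 Ω
  Rs2 = R1 + Rp1 (series, joined only at node 1) = 3.9 + 35.38 = 39.28 Ω
R_eq = 39.28 Ω

Final answer: 39.28 Ω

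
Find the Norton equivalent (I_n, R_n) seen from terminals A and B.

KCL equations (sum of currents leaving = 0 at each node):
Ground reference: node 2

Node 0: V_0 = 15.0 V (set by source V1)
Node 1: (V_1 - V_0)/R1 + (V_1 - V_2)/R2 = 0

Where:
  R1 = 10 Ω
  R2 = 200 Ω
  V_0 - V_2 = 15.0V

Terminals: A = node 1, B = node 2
Find the Thévenin equivalent first; then I_n = V_th/R_th and R_n = R_th.
Step 1 — V_th is the open-circuit voltage V_A - V_B (nothing connected across the terminals).
Nodal analysis, taking node 2 as the 0 V reference.
Source V1 fixes V_0 = 15 V.
KCL at each unknown node (sum of currents leaving = 0; resistances in Ω):
  Node 1: (V_1 - 15)/10 + (V_1 - 0)/200 = 0
Collecting terms: 0.105 × V_1 = 1.5  =>  V_1 = 14.29 V
V_th = V_1 - V_2 = 14.29 - 0 = 14.29 V
Step 2 — R_th: zero the source — replace V1 by a short circuit (node 2 merges into node 0) — and find the resistance seen between A (node 1) and B (node 0).
Reduce the network between node 1 (A) and node 0 (B) by series/parallel combination:
  Rp1 = R1 ‖ R2 (parallel, both between nodes 0 and 1) = 1/(1/10 + 1/200) = 9.524 Ω
R_th = 9.524 Ω
I_n = V_th/R_th = 14.29/9.524 = 1.5 A, and R_n = R_th = 9.524 Ω

Final answer: I_n = 1.5 A, R_n = 9.524 Ω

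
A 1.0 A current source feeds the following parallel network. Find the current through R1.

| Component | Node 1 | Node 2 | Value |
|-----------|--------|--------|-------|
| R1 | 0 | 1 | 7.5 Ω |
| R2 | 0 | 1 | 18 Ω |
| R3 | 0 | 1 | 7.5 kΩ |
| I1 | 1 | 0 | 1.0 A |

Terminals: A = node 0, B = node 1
All resistors sit directly between nodes 0 and 1, so they are in parallel and share one voltage V; the full source current 1 A splits among them.
1/R_par = 1/7.5 + 1/18 + 1/7500 = 0.189 S  =>  R_par = 5.29 Ω
V = I × R_par = 1 × 5.29 = 5.29 V
I_R1 = V/R1 = 5.29/7.5 = 0.7054 A

Final answer: 0.7054 A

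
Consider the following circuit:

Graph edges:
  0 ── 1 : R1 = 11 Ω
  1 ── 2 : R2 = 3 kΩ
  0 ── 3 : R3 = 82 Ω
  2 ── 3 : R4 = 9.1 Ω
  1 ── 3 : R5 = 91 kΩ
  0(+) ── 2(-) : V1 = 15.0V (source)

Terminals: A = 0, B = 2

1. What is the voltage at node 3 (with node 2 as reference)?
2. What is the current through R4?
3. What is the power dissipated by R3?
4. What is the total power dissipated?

Nodal analysis, taking node 2 as the 0 V reference.
Source V1 fixes V_0 = 15 V.
KCL at each unknown node (sum of currents leaving = 0; resistances in Ω):
  Node 1: (V_1 - 15)/11 + (V_1 - 0)/3000 + (V_1 - V_3)/91000 = 0
  Node 3: (V_3 - 15)/82 + (V_3 - 0)/9.1 + (V_3 - V_1)/91000 = 0
Collecting terms (coefficients in siemens):
  0.09125·V_1 - 0.00001099·V_3 = 1.364
  0.1221·V_3 - 0.00001099·V_1 = 0.1829
Determinant D = (0.09125)(0.1221) - (-0.00001099)(-0.00001099) = 0.01114
V_1 = [(1.364)(0.1221) - (-0.00001099)(0.1829)]/D = 14.94 V
V_3 = [(0.09125)(0.1829) - (1.364)(-0.00001099)]/D = 1.5 V
Part 1:
  Read off the nodal solution: V_3 = 1.5 V
Part 2:
  I_R4 = (V_2 - V_3)/R4 = (0 - 1.5)/9.1 = -0.1648 A
  Magnitude: I_R4 = 0.1648 A
Part 3:
  I_R3 = (V_0 - V_3)/R3 = (15 - 1.5)/82 = 0.1646 A
  P_R3 = I_R3² × R3 = (0.1646)² × 82 = 2.223 W
Part 4:
  Power in each resistor, P = (ΔV)²/R:
    P_R1 = (15 - 14.94)²/11 = 0.0002894 W
    P_R2 = (14.94 - 0)²/3000 = 0.07444 W
    P_R3 = (15 - 1.5)²/82 = 2.223 W
    P_R4 = (0 - 1.5)²/9.1 = 0.2471 W
    P_R5 = (14.94 - 1.5)²/91000 = 0.001986 W
  P_total = P_R1 + P_R2 + P_R3 + P_R4 + P_R5 = 2.547 W

Final answers:
1. V_3 = 1.5 V
2. I_R4 = 0.1648 A
3. P_R3 = 2.223 W
4. P_total = 2.547 W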